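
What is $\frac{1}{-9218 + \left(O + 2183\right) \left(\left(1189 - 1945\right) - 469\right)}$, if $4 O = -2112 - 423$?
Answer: $- \frac{4}{7628197} \approx -5.2437 \cdot 10^{-7}$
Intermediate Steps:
$O = - \frac{2535}{4}$ ($O = \frac{-2112 - 423}{4} = \frac{1}{4} \left(-2535\right) = - \frac{2535}{4} \approx -633.75$)
$\frac{1}{-9218 + \left(O + 2183\right) \left(\left(1189 - 1945\right) - 469\right)} = \frac{1}{-9218 + \left(- \frac{2535}{4} + 2183\right) \left(\left(1189 - 1945\right) - 469\right)} = \frac{1}{-9218 + \frac{6197 \left(\left(1189 - 1945\right) - 469\right)}{4}} = \frac{1}{-9218 + \frac{6197 \left(-756 - 469\right)}{4}} = \frac{1}{-9218 + \frac{6197}{4} \left(-1225\right)} = \frac{1}{-9218 - \frac{7591325}{4}} = \frac{1}{- \frac{7628197}{4}} = - \frac{4}{7628197}$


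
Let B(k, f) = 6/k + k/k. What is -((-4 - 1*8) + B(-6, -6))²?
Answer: -144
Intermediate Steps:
B(k, f) = 1 + 6/k (B(k, f) = 6/k + 1 = 1 + 6/k)
-((-4 - 1*8) + B(-6, -6))² = -((-4 - 1*8) + (6 - 6)/(-6))² = -((-4 - 8) - ⅙*0)² = -(-12 + 0)² = -1*(-12)² = -1*144 = -144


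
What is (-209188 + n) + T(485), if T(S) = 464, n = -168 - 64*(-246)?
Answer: -193148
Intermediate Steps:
n = 15576 (n = -168 + 15744 = 15576)
(-209188 + n) + T(485) = (-209188 + 15576) + 464 = -193612 + 464 = -193148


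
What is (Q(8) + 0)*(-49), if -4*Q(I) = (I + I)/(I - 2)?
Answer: 98/3 ≈ 32.667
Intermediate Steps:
Q(I) = -I/(2*(-2 + I)) (Q(I) = -(I + I)/(4*(I - 2)) = -2*I/(4*(-2 + I)) = -I/(2*(-2 + I)))
(Q(8) + 0)*(-49) = (-1*8/(-4 + 2*8) + 0)*(-49) = (-1*8/(-4 + 16) + 0)*(-49) = (-1*8/12 + 0)*(-49) = (-1*8*1/12 + 0)*(-49) = (-⅔ + 0)*(-49) = -⅔*(-49) = 98/3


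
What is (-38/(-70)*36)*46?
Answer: 31464/35 ≈ 898.97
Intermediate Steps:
(-38/(-70)*36)*46 = (-38*(-1/70)*36)*46 = ((19/35)*36)*46 = (684/35)*46 = 31464/35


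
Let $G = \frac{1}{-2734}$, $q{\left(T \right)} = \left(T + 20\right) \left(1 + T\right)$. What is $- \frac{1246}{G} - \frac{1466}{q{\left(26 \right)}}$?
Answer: $\frac{2115475511}{621} \approx 3.4066 \cdot 10^{6}$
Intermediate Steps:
$q{\left(T \right)} = \left(1 + T\right) \left(20 + T\right)$ ($q{\left(T \right)} = \left(20 + T\right) \left(1 + T\right) = \left(1 + T\right) \left(20 + T\right)$)
$G = - \frac{1}{2734} \approx -0.00036576$
$- \frac{1246}{G} - \frac{1466}{q{\left(26 \right)}} = - \frac{1246}{- \frac{1}{2734}} - \frac{1466}{20 + 26^{2} + 21 \cdot 26} = \left(-1246\right) \left(-2734\right) - \frac{1466}{20 + 676 + 546} = 3406564 - \frac{1466}{1242} = 3406564 - \frac{733}{621} = \frac{2115475511}{621}$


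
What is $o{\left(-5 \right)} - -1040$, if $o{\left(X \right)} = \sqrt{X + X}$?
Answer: $1040 + i \sqrt{10} \approx 1040.0 + 3.1623 i$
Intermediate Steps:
$o{\left(X \right)} = \sqrt{2} \sqrt{X}$ ($o{\left(X \right)} = \sqrt{2 X} = \sqrt{2} \sqrt{X}$)
$o{\left(-5 \right)} - -1040 = \sqrt{2} \sqrt{-5} - -1040 = \sqrt{2} i \sqrt{5} + 1040 = i \sqrt{10} + 1040 = 1040 + i \sqrt{10}$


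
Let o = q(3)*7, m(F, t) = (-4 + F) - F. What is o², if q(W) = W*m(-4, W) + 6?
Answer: 1764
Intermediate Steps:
m(F, t) = -4
q(W) = 6 - 4*W (q(W) = W*(-4) + 6 = -4*W + 6 = 6 - 4*W)
o = -42 (o = (6 - 4*3)*7 = (6 - 12)*7 = -6*7 = -42)
o² = (-42)² = 1764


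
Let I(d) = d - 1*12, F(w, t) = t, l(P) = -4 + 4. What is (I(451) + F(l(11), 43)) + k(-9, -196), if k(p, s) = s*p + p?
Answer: 2237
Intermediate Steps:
l(P) = 0
k(p, s) = p + p*s (k(p, s) = p*s + p = p + p*s)
I(d) = -12 + d (I(d) = d - 12 = -12 + d)
(I(451) + F(l(11), 43)) + k(-9, -196) = ((-12 + 451) + 43) - 9*(1 - 196) = (439 + 43) - 9*(-195) = 482 + 1755 = 2237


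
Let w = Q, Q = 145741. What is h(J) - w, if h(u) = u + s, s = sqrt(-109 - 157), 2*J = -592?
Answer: -146037 + I*sqrt(266) ≈ -1.4604e+5 + 16.31*I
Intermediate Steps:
J = -296 (J = (1/2)*(-592) = -296)
s = I*sqrt(266) (s = sqrt(-266) = I*sqrt(266) ≈ 16.31*I)
h(u) = u + I*sqrt(266)
w = 145741
h(J) - w = (-296 + I*sqrt(266)) - 1*145741 = (-296 + I*sqrt(266)) - 145741 = -146037 + I*sqrt(266)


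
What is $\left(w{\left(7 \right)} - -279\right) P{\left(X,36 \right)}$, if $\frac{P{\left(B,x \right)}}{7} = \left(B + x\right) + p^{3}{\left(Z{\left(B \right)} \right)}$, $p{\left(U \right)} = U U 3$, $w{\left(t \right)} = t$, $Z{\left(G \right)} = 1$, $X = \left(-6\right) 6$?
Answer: $54054$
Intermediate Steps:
$X = -36$
$p{\left(U \right)} = 3 U^{2}$ ($p{\left(U \right)} = U^{2} \cdot 3 = 3 U^{2}$)
$P{\left(B,x \right)} = 189 + 7 B + 7 x$ ($P{\left(B,x \right)} = 7 \left(\left(B + x\right) + \left(3 \cdot 1^{2}\right)^{3}\right) = 7 \left(\left(B + x\right) + \left(3 \cdot 1\right)^{3}\right) = 7 \left(\left(B + x\right) + 3^{3}\right) = 7 \left(\left(B + x\right) + 27\right) = 7 \left(27 + B + x\right) = 189 + 7 B + 7 x$)
$\left(w{\left(7 \right)} - -279\right) P{\left(X,36 \right)} = \left(7 - -279\right) \left(189 + 7 \left(-36\right) + 7 \cdot 36\right) = \left(7 + 279\right) \left(189 - 252 + 252\right) = 286 \cdot 189 = 54054$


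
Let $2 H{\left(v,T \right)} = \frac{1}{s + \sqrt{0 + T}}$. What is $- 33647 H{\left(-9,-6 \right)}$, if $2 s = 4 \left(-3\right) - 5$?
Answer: $\frac{571999}{313} + \frac{67294 i \sqrt{6}}{313} \approx 1827.5 + 526.63 i$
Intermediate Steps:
$s = - \frac{17}{2}$ ($s = \frac{4 \left(-3\right) - 5}{2} = \frac{-12 - 5}{2} = \frac{1}{2} \left(-17\right) = - \frac{17}{2} \approx -8.5$)
$H{\left(v,T \right)} = \frac{1}{2 \left(- \frac{17}{2} + \sqrt{T}\right)}$ ($H{\left(v,T \right)} = \frac{1}{2 \left(- \frac{17}{2} + \sqrt{0 + T}\right)} = \frac{1}{2 \left(- \frac{17}{2} + \sqrt{T}\right)}$)
$- 33647 H{\left(-9,-6 \right)} = - \frac{33647}{-17 + 2 \sqrt{-6}} = - \frac{33647}{-17 + 2 i \sqrt{6}}$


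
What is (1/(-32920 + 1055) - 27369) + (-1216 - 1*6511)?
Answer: -1118334041/31865 ≈ -35096.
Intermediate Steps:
(1/(-32920 + 1055) - 27369) + (-1216 - 1*6511) = (1/(-31865) - 27369) + (-1216 - 6511) = (-1/31865 - 27369) - 7727 = -872113186/31865 - 7727 = -1118334041/31865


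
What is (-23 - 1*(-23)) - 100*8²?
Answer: -6400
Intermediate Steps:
(-23 - 1*(-23)) - 100*8² = (-23 + 23) - 100*64 = 0 - 6400 = -6400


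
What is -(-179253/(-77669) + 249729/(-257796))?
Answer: -8938168229/6674252508 ≈ -1.3392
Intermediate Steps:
-(-179253/(-77669) + 249729/(-257796)) = -(-179253*(-1/77669) + 249729*(-1/257796)) = -(179253/77669 - 83243/85932) = -1*8938168229/6674252508 = -8938168229/6674252508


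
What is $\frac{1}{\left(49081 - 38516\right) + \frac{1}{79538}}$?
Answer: $\frac{79538}{840318971} \approx 9.4652 \cdot 10^{-5}$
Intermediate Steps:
$\frac{1}{\left(49081 - 38516\right) + \frac{1}{79538}} = \frac{1}{10565 + \frac{1}{79538}} = \frac{1}{\frac{840318971}{79538}} = \frac{79538}{840318971}$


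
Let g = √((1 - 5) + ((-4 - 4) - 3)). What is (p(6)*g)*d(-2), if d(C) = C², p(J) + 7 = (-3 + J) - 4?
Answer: -32*I*√15 ≈ -123.94*I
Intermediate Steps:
p(J) = -14 + J (p(J) = -7 + ((-3 + J) - 4) = -7 + (-7 + J) = -14 + J)
g = I*√15 (g = √(-4 + (-8 - 3)) = √(-4 - 11) = √(-15) = I*√15 ≈ 3.873*I)
(p(6)*g)*d(-2) = ((-14 + 6)*(I*√15))*(-2)² = -8*I*√15*4 = -32*I*√15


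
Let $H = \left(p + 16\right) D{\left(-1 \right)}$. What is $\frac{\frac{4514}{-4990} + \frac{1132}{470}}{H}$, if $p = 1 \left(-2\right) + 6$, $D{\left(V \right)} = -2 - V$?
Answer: $- \frac{35271}{469060} \approx -0.075195$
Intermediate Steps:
$p = 4$ ($p = -2 + 6 = 4$)
$H = -20$ ($H = \left(4 + 16\right) \left(-2 - -1\right) = 20 \left(-2 + 1\right) = 20 \left(-1\right) = -20$)
$\frac{\frac{4514}{-4990} + \frac{1132}{470}}{H} = \frac{\frac{4514}{-4990} + \frac{1132}{470}}{-20} = \left(4514 \left(- \frac{1}{4990}\right) + 1132 \cdot \frac{1}{470}\right) \left(- \frac{1}{20}\right) = \left(- \frac{2257}{2495} + \frac{566}{235}\right) \left(- \frac{1}{20}\right) = \frac{35271}{23453} \left(- \frac{1}{20}\right) = - \frac{35271}{469060}$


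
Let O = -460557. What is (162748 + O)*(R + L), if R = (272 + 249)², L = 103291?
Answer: -111598562188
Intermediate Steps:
R = 271441 (R = 521² = 271441)
(162748 + O)*(R + L) = (162748 - 460557)*(271441 + 103291) = -297809*374732 = -111598562188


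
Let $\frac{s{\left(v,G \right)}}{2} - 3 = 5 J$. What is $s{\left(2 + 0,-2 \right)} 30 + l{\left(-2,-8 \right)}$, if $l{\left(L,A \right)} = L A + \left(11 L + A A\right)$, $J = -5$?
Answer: $-1262$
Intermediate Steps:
$l{\left(L,A \right)} = A^{2} + 11 L + A L$ ($l{\left(L,A \right)} = A L + \left(11 L + A^{2}\right) = A L + \left(A^{2} + 11 L\right) = A^{2} + 11 L + A L$)
$s{\left(v,G \right)} = -44$ ($s{\left(v,G \right)} = 6 + 2 \cdot 5 \left(-5\right) = 6 + 2 \left(-25\right) = 6 - 50 = -44$)
$s{\left(2 + 0,-2 \right)} 30 + l{\left(-2,-8 \right)} = \left(-44\right) 30 + \left(\left(-8\right)^{2} + 11 \left(-2\right) - -16\right) = -1320 + \left(64 - 22 + 16\right) = -1320 + 58 = -1262$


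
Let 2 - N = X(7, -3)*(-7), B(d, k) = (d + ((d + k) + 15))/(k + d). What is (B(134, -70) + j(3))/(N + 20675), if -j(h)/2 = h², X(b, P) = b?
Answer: -939/1326464 ≈ -0.00070790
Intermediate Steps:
j(h) = -2*h²
B(d, k) = (15 + k + 2*d)/(d + k) (B(d, k) = (d + (15 + d + k))/(d + k) = (15 + k + 2*d)/(d + k))
N = 51 (N = 2 - 7*(-7) = 2 - 1*(-49) = 2 + 49 = 51)
(B(134, -70) + j(3))/(N + 20675) = ((15 - 70 + 2*134)/(134 - 70) - 2*3²)/(51 + 20675) = ((15 - 70 + 268)/64 - 2*9)/20726 = ((1/64)*213 - 18)*(1/20726) = (213/64 - 18)*(1/20726) = -939/64*1/20726 = -939/1326464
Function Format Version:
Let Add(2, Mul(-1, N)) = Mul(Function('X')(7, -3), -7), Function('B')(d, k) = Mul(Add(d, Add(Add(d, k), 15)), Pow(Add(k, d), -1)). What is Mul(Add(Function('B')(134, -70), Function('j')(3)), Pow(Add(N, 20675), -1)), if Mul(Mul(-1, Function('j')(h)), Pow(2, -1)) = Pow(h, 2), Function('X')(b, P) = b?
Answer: Rational(-939, 1326464) ≈ -0.00070790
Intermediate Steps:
Function('j')(h) = Mul(-2, Pow(h, 2))
Function('B')(d, k) = Mul(Pow(Add(d, k), -1), Add(15, k, Mul(2, d))) (Function('B')(d, k) = Mul(Add(d, Add(15, d, k)), Pow(Add(d, k), -1)) = Mul(Add(15, k, Mul(2, d)), Pow(Add(d, k), -1)) = Mul(Pow(Add(d, k), -1), Add(15, k, Mul(2, d))))
N = 51 (N = Add(2, Mul(-1, Mul(7, -7))) = Add(2, Mul(-1, -49)) = Add(2, 49) = 51)
Mul(Add(Function('B')(134, -70), Function('j')(3)), Pow(Add(N, 20675), -1)) = Mul(Add(Mul(Pow(Add(134, -70), -1), Add(15, -70, Mul(2, 134))), Mul(-2, Pow(3, 2))), Pow(Add(51, 20675), -1)) = Mul(Add(Mul(Pow(64, -1), Add(15, -70, 268)), Mul(-2, 9)), Pow(20726, -1)) = Mul(Add(Mul(Rational(1, 64), 213), -18), Rational(1, 20726)) = Mul(Add(Rational(213, 64), -18), Rational(1, 20726)) = Mul(Rational(-939, 64), Rational(1, 20726)) = Rational(-939, 1326464)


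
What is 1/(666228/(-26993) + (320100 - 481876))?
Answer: -26993/4367485796 ≈ -6.1804e-6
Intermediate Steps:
1/(666228/(-26993) + (320100 - 481876)) = 1/(666228*(-1/26993) - 161776) = 1/(-666228/26993 - 161776) = 1/(-4367485796/26993) = -26993/4367485796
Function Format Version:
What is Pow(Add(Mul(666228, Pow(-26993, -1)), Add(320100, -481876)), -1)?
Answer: Rational(-26993, 4367485796) ≈ -6.1804e-6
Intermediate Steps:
Pow(Add(Mul(666228, Pow(-26993, -1)), Add(320100, -481876)), -1) = Pow(Add(Mul(666228, Rational(-1, 26993)), -161776), -1) = Pow(Add(Rational(-666228, 26993), -161776), -1) = Pow(Rational(-4367485796, 26993), -1) = Rational(-26993, 4367485796)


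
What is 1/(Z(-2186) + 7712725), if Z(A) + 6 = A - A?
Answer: 1/7712719 ≈ 1.2966e-7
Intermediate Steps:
Z(A) = -6 (Z(A) = -6 + (A - A) = -6 + 0 = -6)
1/(Z(-2186) + 7712725) = 1/(-6 + 7712725) = 1/7712719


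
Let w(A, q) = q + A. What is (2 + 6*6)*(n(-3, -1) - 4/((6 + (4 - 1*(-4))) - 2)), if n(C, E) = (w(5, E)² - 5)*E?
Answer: -1292/3 ≈ -430.67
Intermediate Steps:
w(A, q) = A + q
n(C, E) = E*(-5 + (5 + E)²) (n(C, E) = ((5 + E)² - 5)*E = (-5 + (5 + E)²)*E = E*(-5 + (5 + E)²))
(2 + 6*6)*(n(-3, -1) - 4/((6 + (4 - 1*(-4))) - 2)) = (2 + 6*6)*(-(-5 + (5 - 1)²) - 4/((6 + (4 - 1*(-4))) - 2)) = (2 + 36)*(-(-5 + 4²) - 4/((6 + (4 + 4)) - 2)) = 38*(-(-5 + 16) - 4/((6 + 8) - 2)) = 38*(-1*11 - 4/(14 - 2)) = 38*(-11 - 4/12) = 38*(-11 - 4*1/12) = 38*(-11 - ⅓) = 38*(-34/3) = -1292/3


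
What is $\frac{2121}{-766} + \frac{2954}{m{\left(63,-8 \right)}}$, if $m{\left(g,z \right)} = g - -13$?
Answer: $\frac{262696}{7277} \approx 36.099$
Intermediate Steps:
$m{\left(g,z \right)} = 13 + g$ ($m{\left(g,z \right)} = g + 13 = 13 + g$)
$\frac{2121}{-766} + \frac{2954}{m{\left(63,-8 \right)}} = \frac{2121}{-766} + \frac{2954}{13 + 63} = 2121 \left(- \frac{1}{766}\right) + \frac{2954}{76} = - \frac{2121}{766} + 2954 \cdot \frac{1}{76} = - \frac{2121}{766} + \frac{1477}{38} = \frac{262696}{7277}$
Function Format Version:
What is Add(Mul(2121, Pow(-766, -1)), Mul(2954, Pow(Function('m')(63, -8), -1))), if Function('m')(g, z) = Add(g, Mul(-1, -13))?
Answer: Rational(262696, 7277) ≈ 36.099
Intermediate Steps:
Function('m')(g, z) = Add(13, g) (Function('m')(g, z) = Add(g, 13) = Add(13, g))
Add(Mul(2121, Pow(-766, -1)), Mul(2954, Pow(Function('m')(63, -8), -1))) = Add(Mul(2121, Pow(-766, -1)), Mul(2954, Pow(Add(13, 63), -1))) = Add(Mul(2121, Rational(-1, 766)), Mul(2954, Pow(76, -1))) = Add(Rational(-2121, 766), Mul(2954, Rational(1, 76))) = Add(Rational(-2121, 766), Rational(1477, 38)) = Rational(262696, 7277)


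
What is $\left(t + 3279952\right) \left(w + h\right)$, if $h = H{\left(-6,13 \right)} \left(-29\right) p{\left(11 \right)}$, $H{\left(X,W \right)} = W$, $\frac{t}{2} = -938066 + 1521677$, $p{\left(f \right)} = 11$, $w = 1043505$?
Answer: $4622205874292$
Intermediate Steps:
$t = 1167222$ ($t = 2 \left(-938066 + 1521677\right) = 2 \cdot 583611 = 1167222$)
$h = -4147$ ($h = 13 \left(-29\right) 11 = \left(-377\right) 11 = -4147$)
$\left(t + 3279952\right) \left(w + h\right) = \left(1167222 + 3279952\right) \left(1043505 - 4147\right) = 4447174 \cdot 1039358 = 4622205874292$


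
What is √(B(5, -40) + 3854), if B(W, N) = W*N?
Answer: 3*√406 ≈ 60.448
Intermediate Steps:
B(W, N) = N*W
√(B(5, -40) + 3854) = √(-40*5 + 3854) = √(-200 + 3854) = √3654 = 3*√406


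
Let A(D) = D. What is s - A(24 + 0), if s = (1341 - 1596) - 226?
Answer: -505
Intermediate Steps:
s = -481 (s = -255 - 226 = -481)
s - A(24 + 0) = -481 - (24 + 0) = -481 - 1*24 = -481 - 24 = -505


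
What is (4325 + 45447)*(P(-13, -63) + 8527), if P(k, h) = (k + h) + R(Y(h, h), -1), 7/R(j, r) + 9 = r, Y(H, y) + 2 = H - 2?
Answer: 2102941658/5 ≈ 4.2059e+8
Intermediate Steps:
Y(H, y) = -4 + H (Y(H, y) = -2 + (H - 2) = -2 + (-2 + H) = -4 + H)
R(j, r) = 7/(-9 + r)
P(k, h) = -7/10 + h + k (P(k, h) = (k + h) + 7/(-9 - 1) = (h + k) + 7/(-10) = (h + k) + 7*(-1/10) = (h + k) - 7/10 = -7/10 + h + k)
(4325 + 45447)*(P(-13, -63) + 8527) = (4325 + 45447)*((-7/10 - 63 - 13) + 8527) = 49772*(-767/10 + 8527) = 49772*(84503/10) = 2102941658/5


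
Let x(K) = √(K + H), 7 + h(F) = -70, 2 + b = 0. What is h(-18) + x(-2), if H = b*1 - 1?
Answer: -77 + I*√5 ≈ -77.0 + 2.2361*I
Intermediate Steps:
b = -2 (b = -2 + 0 = -2)
H = -3 (H = -2*1 - 1 = -2 - 1 = -3)
h(F) = -77 (h(F) = -7 - 70 = -77)
x(K) = √(-3 + K) (x(K) = √(K - 3) = √(-3 + K))
h(-18) + x(-2) = -77 + √(-3 - 2) = -77 + √(-5) = -77 + I*√5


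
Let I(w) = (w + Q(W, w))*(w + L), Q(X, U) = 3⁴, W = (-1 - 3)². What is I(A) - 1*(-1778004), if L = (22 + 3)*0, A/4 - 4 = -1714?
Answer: 48009564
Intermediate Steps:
A = -6840 (A = 16 + 4*(-1714) = 16 - 6856 = -6840)
W = 16 (W = (-4)² = 16)
Q(X, U) = 81
L = 0 (L = 25*0 = 0)
I(w) = w*(81 + w) (I(w) = (w + 81)*(w + 0) = (81 + w)*w = w*(81 + w))
I(A) - 1*(-1778004) = -6840*(81 - 6840) - 1*(-1778004) = -6840*(-6759) + 1778004 = 46231560 + 1778004 = 48009564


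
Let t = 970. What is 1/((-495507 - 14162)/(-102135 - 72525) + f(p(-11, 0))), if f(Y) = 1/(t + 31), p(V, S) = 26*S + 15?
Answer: 174834660/510353329 ≈ 0.34258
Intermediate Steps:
p(V, S) = 15 + 26*S
f(Y) = 1/1001 (f(Y) = 1/(970 + 31) = 1/1001)
1/((-495507 - 14162)/(-102135 - 72525) + f(p(-11, 0))) = 1/((-495507 - 14162)/(-102135 - 72525) + 1/1001) = 1/(-509669/(-174660) + 1/1001) = 1/(-509669*(-1/174660) + 1/1001) = 1/(509669/174660 + 1/1001) = 1/(510353329/174834660) = 174834660/510353329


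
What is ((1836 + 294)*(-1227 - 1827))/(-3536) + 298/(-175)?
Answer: 284331193/154700 ≈ 1838.0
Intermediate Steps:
((1836 + 294)*(-1227 - 1827))/(-3536) + 298/(-175) = (2130*(-3054))*(-1/3536) + 298*(-1/175) = -6505020*(-1/3536) - 298/175 = 1626255/884 - 298/175 = 284331193/154700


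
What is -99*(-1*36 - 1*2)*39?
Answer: 146718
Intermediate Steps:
-99*(-1*36 - 1*2)*39 = -99*(-36 - 2)*39 = -99*(-38)*39 = 3762*39 = 146718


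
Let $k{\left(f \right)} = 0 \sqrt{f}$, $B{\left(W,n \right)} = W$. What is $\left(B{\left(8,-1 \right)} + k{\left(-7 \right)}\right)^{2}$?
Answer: $64$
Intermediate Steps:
$k{\left(f \right)} = 0$
$\left(B{\left(8,-1 \right)} + k{\left(-7 \right)}\right)^{2} = \left(8 + 0\right)^{2} = 8^{2} = 64$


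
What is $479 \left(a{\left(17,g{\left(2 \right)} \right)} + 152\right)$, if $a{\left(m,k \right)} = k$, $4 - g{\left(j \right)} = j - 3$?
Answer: $75203$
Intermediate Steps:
$g{\left(j \right)} = 7 - j$ ($g{\left(j \right)} = 4 - \left(j - 3\right) = 4 - \left(-3 + j\right) = 7 - j$)
$479 \left(a{\left(17,g{\left(2 \right)} \right)} + 152\right) = 479 \left(\left(7 - 2\right) + 152\right) = 479 \left(5 + 152\right) = 479 \cdot 157 = 75203$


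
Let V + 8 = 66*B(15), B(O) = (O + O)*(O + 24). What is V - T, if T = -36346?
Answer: 113558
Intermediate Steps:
B(O) = 2*O*(24 + O) (B(O) = (2*O)*(24 + O) = 2*O*(24 + O))
V = 77212 (V = -8 + 66*(2*15*(24 + 15)) = -8 + 66*(2*15*39) = -8 + 66*1170 = -8 + 77220 = 77212)
V - T = 77212 - 1*(-36346) = 77212 + 36346 = 113558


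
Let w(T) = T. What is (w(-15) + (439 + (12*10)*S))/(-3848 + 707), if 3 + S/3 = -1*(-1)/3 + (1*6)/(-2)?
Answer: 1616/3141 ≈ 0.51449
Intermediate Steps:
S = -17 (S = -9 + 3*(-1*(-1)/3 + (1*6)/(-2)) = -9 + 3*(1*(1/3) + 6*(-1/2)) = -9 + 3*(1/3 - 3) = -9 + 3*(-8/3) = -9 - 8 = -17)
(w(-15) + (439 + (12*10)*S))/(-3848 + 707) = (-15 + (439 + (12*10)*(-17)))/(-3848 + 707) = (-15 + (439 + 120*(-17)))/(-3141) = (-15 + (439 - 2040))*(-1/3141) = (-15 - 1601)*(-1/3141) = -1616*(-1/3141) = 1616/3141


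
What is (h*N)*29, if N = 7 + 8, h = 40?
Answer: 17400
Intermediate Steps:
N = 15
(h*N)*29 = (40*15)*29 = 600*29 = 17400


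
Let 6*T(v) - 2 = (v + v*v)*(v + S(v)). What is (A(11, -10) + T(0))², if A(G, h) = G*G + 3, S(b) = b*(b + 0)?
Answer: 139129/9 ≈ 15459.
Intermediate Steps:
S(b) = b² (S(b) = b*b = b²)
A(G, h) = 3 + G² (A(G, h) = G² + 3 = 3 + G²)
T(v) = ⅓ + (v + v²)²/6 (T(v) = ⅓ + ((v + v*v)*(v + v²))/6 = ⅓ + ((v + v²)*(v + v²))/6 = ⅓ + (v + v²)²/6)
(A(11, -10) + T(0))² = ((3 + 11²) + (⅓ + (⅓)*0³ + (⅙)*0² + (⅙)*0⁴))² = ((3 + 121) + (⅓ + (⅓)*0 + (⅙)*0 + (⅙)*0))² = (124 + (⅓ + 0 + 0 + 0))² = (124 + ⅓)² = (373/3)² = 139129/9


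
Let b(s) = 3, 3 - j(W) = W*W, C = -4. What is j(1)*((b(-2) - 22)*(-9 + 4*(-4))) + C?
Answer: 946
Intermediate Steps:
j(W) = 3 - W² (j(W) = 3 - W*W = 3 - W²)
j(1)*((b(-2) - 22)*(-9 + 4*(-4))) + C = (3 - 1*1²)*((3 - 22)*(-9 + 4*(-4))) - 4 = (3 - 1*1)*(-19*(-9 - 16)) - 4 = (3 - 1)*(-19*(-25)) - 4 = 2*475 - 4 = 950 - 4 = 946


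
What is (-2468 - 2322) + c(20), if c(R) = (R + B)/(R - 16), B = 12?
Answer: -4782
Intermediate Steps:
c(R) = (12 + R)/(-16 + R) (c(R) = (R + 12)/(R - 16) = (12 + R)/(-16 + R))
(-2468 - 2322) + c(20) = (-2468 - 2322) + (12 + 20)/(-16 + 20) = -4790 + 32/4 = -4790 + (¼)*32 = -4790 + 8 = -4782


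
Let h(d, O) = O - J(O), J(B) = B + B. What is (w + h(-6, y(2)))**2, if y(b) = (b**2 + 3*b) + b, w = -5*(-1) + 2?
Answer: 25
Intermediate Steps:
J(B) = 2*B
w = 7 (w = 5 + 2 = 7)
y(b) = b**2 + 4*b
h(d, O) = -O (h(d, O) = O - 2*O = -O)
(w + h(-6, y(2)))**2 = (7 - 2*(4 + 2))**2 = (7 - 2*6)**2 = (7 - 1*12)**2 = (7 - 12)**2 = (-5)**2 = 25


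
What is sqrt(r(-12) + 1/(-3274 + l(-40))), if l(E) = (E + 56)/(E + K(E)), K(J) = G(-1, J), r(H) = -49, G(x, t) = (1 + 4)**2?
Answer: I*sqrt(977318734)/4466 ≈ 7.0*I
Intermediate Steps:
G(x, t) = 25 (G(x, t) = 5**2 = 25)
K(J) = 25
l(E) = (56 + E)/(25 + E) (l(E) = (E + 56)/(E + 25) = (56 + E)/(25 + E))
sqrt(r(-12) + 1/(-3274 + l(-40))) = sqrt(-49 + 1/(-3274 + (56 - 40)/(25 - 40))) = sqrt(-49 + 1/(-3274 + 16/(-15))) = sqrt(-49 + 1/(-3274 - 1/15*16)) = sqrt(-49 + 1/(-3274 - 16/15)) = sqrt(-49 + 1/(-49126/15)) = sqrt(-49 - 15/49126) = sqrt(-2407189/49126) = I*sqrt(977318734)/4466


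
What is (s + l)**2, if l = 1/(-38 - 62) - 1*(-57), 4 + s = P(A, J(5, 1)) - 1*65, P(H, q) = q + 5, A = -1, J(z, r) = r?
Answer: 361201/10000 ≈ 36.120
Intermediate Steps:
P(H, q) = 5 + q
s = -63 (s = -4 + ((5 + 1) - 1*65) = -4 + (6 - 65) = -4 - 59 = -63)
l = 5699/100 (l = 1/(-100) + 57 = -1/100 + 57 = 5699/100 ≈ 56.990)
(s + l)**2 = (-63 + 5699/100)**2 = (-601/100)**2 = 361201/10000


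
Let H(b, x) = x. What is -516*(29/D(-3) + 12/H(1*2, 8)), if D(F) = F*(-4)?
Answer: -2021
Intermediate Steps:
D(F) = -4*F
-516*(29/D(-3) + 12/H(1*2, 8)) = -516*(29/((-4*(-3))) + 12/8) = -516*(29/12 + 12*(1/8)) = -516*(29*(1/12) + 3/2) = -516*(29/12 + 3/2) = -516*47/12 = -2021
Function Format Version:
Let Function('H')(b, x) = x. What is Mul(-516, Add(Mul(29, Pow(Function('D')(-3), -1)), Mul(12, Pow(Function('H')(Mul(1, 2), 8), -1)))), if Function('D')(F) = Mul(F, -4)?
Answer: -2021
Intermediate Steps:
Function('D')(F) = Mul(-4, F)
Mul(-516, Add(Mul(29, Pow(Function('D')(-3), -1)), Mul(12, Pow(Function('H')(Mul(1, 2), 8), -1)))) = Mul(-516, Add(Mul(29, Pow(Mul(-4, -3), -1)), Mul(12, Pow(8, -1)))) = Mul(-516, Add(Mul(29, Pow(12, -1)), Mul(12, Rational(1, 8)))) = Mul(-516, Add(Mul(29, Rational(1, 12)), Rational(3, 2))) = Mul(-516, Add(Rational(29, 12), Rational(3, 2))) = Mul(-516, Rational(47, 12)) = -2021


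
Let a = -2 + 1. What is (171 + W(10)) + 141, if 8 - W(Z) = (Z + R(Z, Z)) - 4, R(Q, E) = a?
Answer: 315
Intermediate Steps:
a = -1
R(Q, E) = -1
W(Z) = 13 - Z (W(Z) = 8 - ((Z - 1) - 4) = 8 - ((-1 + Z) - 4) = 8 - (-5 + Z) = 8 + (5 - Z) = 13 - Z)
(171 + W(10)) + 141 = (171 + (13 - 1*10)) + 141 = (171 + (13 - 10)) + 141 = (171 + 3) + 141 = 174 + 141 = 315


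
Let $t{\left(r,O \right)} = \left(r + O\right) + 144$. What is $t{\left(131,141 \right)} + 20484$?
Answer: $20900$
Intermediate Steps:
$t{\left(r,O \right)} = 144 + O + r$ ($t{\left(r,O \right)} = \left(O + r\right) + 144 = 144 + O + r$)
$t{\left(131,141 \right)} + 20484 = \left(144 + 141 + 131\right) + 20484 = 416 + 20484 = 20900$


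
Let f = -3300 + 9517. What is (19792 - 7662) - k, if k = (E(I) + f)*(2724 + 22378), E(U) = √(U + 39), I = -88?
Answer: -156047004 - 175714*I ≈ -1.5605e+8 - 1.7571e+5*I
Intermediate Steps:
f = 6217
E(U) = √(39 + U)
k = 156059134 + 175714*I (k = (√(39 - 88) + 6217)*(2724 + 22378) = (√(-49) + 6217)*25102 = (7*I + 6217)*25102 = (6217 + 7*I)*25102 = 156059134 + 175714*I ≈ 1.5606e+8 + 1.7571e+5*I)
(19792 - 7662) - k = (19792 - 7662) - (156059134 + 175714*I) = 12130 + (-156059134 - 175714*I) = -156047004 - 175714*I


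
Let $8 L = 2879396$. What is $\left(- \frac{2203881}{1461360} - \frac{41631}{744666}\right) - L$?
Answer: $- \frac{21760032170624557}{60456950320} \approx -3.5993 \cdot 10^{5}$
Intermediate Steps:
$L = \frac{719849}{2}$ ($L = \frac{1}{8} \cdot 2879396 = \frac{719849}{2} \approx 3.5992 \cdot 10^{5}$)
$\left(- \frac{2203881}{1461360} - \frac{41631}{744666}\right) - L = \left(- \frac{2203881}{1461360} - \frac{41631}{744666}\right) - \frac{719849}{2} = \left(\left(-2203881\right) \frac{1}{1461360} - \frac{13877}{248222}\right) - \frac{719849}{2} = \left(- \frac{734627}{487120} - \frac{13877}{248222}\right) - \frac{719849}{2} = - \frac{94555173717}{60456950320} - \frac{719849}{2} = - \frac{21760032170624557}{60456950320}$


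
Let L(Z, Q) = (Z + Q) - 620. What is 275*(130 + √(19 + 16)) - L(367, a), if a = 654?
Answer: 35349 + 275*√35 ≈ 36976.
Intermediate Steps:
L(Z, Q) = -620 + Q + Z (L(Z, Q) = (Q + Z) - 620 = -620 + Q + Z)
275*(130 + √(19 + 16)) - L(367, a) = 275*(130 + √(19 + 16)) - (-620 + 654 + 367) = 275*(130 + √35) - 1*401 = (35750 + 275*√35) - 401 = 35349 + 275*√35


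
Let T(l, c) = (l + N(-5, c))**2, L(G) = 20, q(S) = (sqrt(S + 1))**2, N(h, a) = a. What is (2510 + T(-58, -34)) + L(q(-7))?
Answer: 10994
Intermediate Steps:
q(S) = 1 + S (q(S) = (sqrt(1 + S))**2 = 1 + S)
T(l, c) = (c + l)**2 (T(l, c) = (l + c)**2 = (c + l)**2)
(2510 + T(-58, -34)) + L(q(-7)) = (2510 + (-34 - 58)**2) + 20 = (2510 + (-92)**2) + 20 = (2510 + 8464) + 20 = 10974 + 20 = 10994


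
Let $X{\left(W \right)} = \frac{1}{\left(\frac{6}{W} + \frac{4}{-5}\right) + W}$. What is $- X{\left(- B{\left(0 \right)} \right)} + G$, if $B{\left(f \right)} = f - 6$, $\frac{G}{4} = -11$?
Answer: $- \frac{1369}{31} \approx -44.161$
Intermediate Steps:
$G = -44$ ($G = 4 \left(-11\right) = -44$)
$B{\left(f \right)} = -6 + f$ ($B{\left(f \right)} = f - 6 = -6 + f$)
$X{\left(W \right)} = \frac{1}{- \frac{4}{5} + W + \frac{6}{W}}$ ($X{\left(W \right)} = \frac{1}{\left(\frac{6}{W} + 4 \left(- \frac{1}{5}\right)\right) + W} = \frac{1}{\left(\frac{6}{W} - \frac{4}{5}\right) + W} = \frac{1}{\left(- \frac{4}{5} + \frac{6}{W}\right) + W} = \frac{1}{- \frac{4}{5} + W + \frac{6}{W}}$)
$- X{\left(- B{\left(0 \right)} \right)} + G = - \frac{5 \left(- (-6 + 0)\right)}{30 - 4 \left(- (-6 + 0)\right) + 5 \left(- (-6 + 0)\right)^{2}} - 44 = - \frac{5 \left(\left(-1\right) \left(-6\right)\right)}{30 - 4 \left(\left(-1\right) \left(-6\right)\right) + 5 \left(\left(-1\right) \left(-6\right)\right)^{2}} - 44 = - \frac{5 \cdot 6}{30 - 24 + 5 \cdot 6^{2}} - 44 = - \frac{5 \cdot 6}{30 - 24 + 5 \cdot 36} - 44 = - \frac{5 \cdot 6}{30 - 24 + 180} - 44 = - \frac{5 \cdot 6}{186} - 44 = \left(-1\right) \frac{5}{31} - 44 = - \frac{5}{31} - 44 = - \frac{1369}{31}$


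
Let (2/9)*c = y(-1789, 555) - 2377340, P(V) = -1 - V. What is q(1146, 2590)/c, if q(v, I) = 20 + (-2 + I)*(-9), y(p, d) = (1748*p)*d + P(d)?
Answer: 11636/3910406301 ≈ 2.9756e-6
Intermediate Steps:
y(p, d) = -1 - d + 1748*d*p (y(p, d) = (1748*p)*d + (-1 - d) = 1748*d*p + (-1 - d) = -1 - d + 1748*d*p)
q(v, I) = 38 - 9*I (q(v, I) = 20 + (18 - 9*I) = 38 - 9*I)
c = -7820812602 (c = 9*((-1 - 1*555 + 1748*555*(-1789)) - 2377340)/2 = 9*((-1 - 555 - 1735580460) - 2377340)/2 = 9*(-1735581016 - 2377340)/2 = (9/2)*(-1737958356) = -7820812602)
q(1146, 2590)/c = (38 - 9*2590)/(-7820812602) = (38 - 23310)*(-1/7820812602) = -23272*(-1/7820812602) = 11636/3910406301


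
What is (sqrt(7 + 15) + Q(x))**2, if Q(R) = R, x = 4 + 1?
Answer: (5 + sqrt(22))**2 ≈ 93.904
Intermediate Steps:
x = 5
(sqrt(7 + 15) + Q(x))**2 = (sqrt(7 + 15) + 5)**2 = (sqrt(22) + 5)**2 = (5 + sqrt(22))**2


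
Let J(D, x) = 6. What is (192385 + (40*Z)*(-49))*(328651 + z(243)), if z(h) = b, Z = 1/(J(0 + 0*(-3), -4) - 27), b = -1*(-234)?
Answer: 189909709975/3 ≈ 6.3303e+10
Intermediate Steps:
b = 234
Z = -1/21 (Z = 1/(6 - 27) = 1/(-21) = -1/21 ≈ -0.047619)
z(h) = 234
(192385 + (40*Z)*(-49))*(328651 + z(243)) = (192385 + (40*(-1/21))*(-49))*(328651 + 234) = (192385 - 40/21*(-49))*328885 = (192385 + 280/3)*328885 = (577435/3)*328885 = 189909709975/3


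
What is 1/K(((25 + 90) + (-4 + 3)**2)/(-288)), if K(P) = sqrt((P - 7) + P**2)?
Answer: -72*I*sqrt(37535)/37535 ≈ -0.37163*I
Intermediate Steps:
K(P) = sqrt(-7 + P + P**2) (K(P) = sqrt((-7 + P) + P**2) = sqrt(-7 + P + P**2))
1/K(((25 + 90) + (-4 + 3)**2)/(-288)) = 1/(sqrt(-7 + ((25 + 90) + (-4 + 3)**2)/(-288) + (((25 + 90) + (-4 + 3)**2)/(-288))**2)) = 1/(sqrt(-7 + (115 + (-1)**2)*(-1/288) + ((115 + (-1)**2)*(-1/288))**2)) = 1/(sqrt(-7 + (115 + 1)*(-1/288) + ((115 + 1)*(-1/288))**2)) = 1/(sqrt(-7 + 116*(-1/288) + (116*(-1/288))**2)) = 1/(sqrt(-7 - 29/72 + (-29/72)**2)) = 1/(sqrt(-7 - 29/72 + 841/5184)) = 1/(sqrt(-37535/5184)) = 1/(I*sqrt(37535)/72) = -72*I*sqrt(37535)/37535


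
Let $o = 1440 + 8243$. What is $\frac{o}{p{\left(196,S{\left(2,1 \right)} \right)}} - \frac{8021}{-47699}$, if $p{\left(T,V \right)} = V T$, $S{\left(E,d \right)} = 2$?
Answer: $\frac{465013649}{18698008} \approx 24.87$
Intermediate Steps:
$o = 9683$
$p{\left(T,V \right)} = T V$
$\frac{o}{p{\left(196,S{\left(2,1 \right)} \right)}} - \frac{8021}{-47699} = \frac{9683}{196 \cdot 2} - \frac{8021}{-47699} = \frac{9683}{392} - - \frac{8021}{47699} = 9683 \cdot \frac{1}{392} + \frac{8021}{47699} = \frac{9683}{392} + \frac{8021}{47699} = \frac{465013649}{18698008}$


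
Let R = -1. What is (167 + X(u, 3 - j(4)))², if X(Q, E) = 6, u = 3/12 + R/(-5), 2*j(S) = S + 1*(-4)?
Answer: 29929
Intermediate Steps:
j(S) = -2 + S/2 (j(S) = (S + 1*(-4))/2 = (S - 4)/2 = (-4 + S)/2 = -2 + S/2)
u = 9/20 (u = 3/12 - 1/(-5) = 3*(1/12) - 1*(-⅕) = ¼ + ⅕ = 9/20 ≈ 0.45000)
(167 + X(u, 3 - j(4)))² = (167 + 6)² = 173² = 29929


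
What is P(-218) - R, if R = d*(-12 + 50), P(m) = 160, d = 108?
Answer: -3944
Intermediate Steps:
R = 4104 (R = 108*(-12 + 50) = 108*38 = 4104)
P(-218) - R = 160 - 1*4104 = 160 - 4104 = -3944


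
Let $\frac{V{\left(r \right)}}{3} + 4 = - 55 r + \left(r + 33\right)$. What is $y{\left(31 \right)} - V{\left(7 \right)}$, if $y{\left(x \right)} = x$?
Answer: $1078$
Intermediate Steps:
$V{\left(r \right)} = 87 - 162 r$ ($V{\left(r \right)} = -12 + 3 \left(- 55 r + \left(r + 33\right)\right) = -12 + 3 \left(- 55 r + \left(33 + r\right)\right) = -12 + 3 \left(33 - 54 r\right) = -12 - \left(-99 + 162 r\right) = 87 - 162 r$)
$y{\left(31 \right)} - V{\left(7 \right)} = 31 - \left(87 - 1134\right) = 31 - -1047 = 31 + 1047 = 1078$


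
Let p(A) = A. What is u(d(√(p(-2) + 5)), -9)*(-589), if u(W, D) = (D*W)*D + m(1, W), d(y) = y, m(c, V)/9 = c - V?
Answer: -5301 - 42408*√3 ≈ -78754.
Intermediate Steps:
m(c, V) = -9*V + 9*c (m(c, V) = 9*(c - V) = -9*V + 9*c)
u(W, D) = 9 - 9*W + W*D² (u(W, D) = (D*W)*D + (-9*W + 9*1) = W*D² + (-9*W + 9) = W*D² + (9 - 9*W) = 9 - 9*W + W*D²)
u(d(√(p(-2) + 5)), -9)*(-589) = (9 - 9*√(-2 + 5) + √(-2 + 5)*(-9)²)*(-589) = (9 - 9*√3 + √3*81)*(-589) = (9 - 9*√3 + 81*√3)*(-589) = (9 + 72*√3)*(-589) = -5301 - 42408*√3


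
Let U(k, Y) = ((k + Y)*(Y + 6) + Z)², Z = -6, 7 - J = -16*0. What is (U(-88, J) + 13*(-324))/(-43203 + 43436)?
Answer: 1117269/233 ≈ 4795.1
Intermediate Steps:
J = 7 (J = 7 - (-16)*0 = 7 - 1*0 = 7 + 0 = 7)
U(k, Y) = (-6 + (6 + Y)*(Y + k))² (U(k, Y) = ((k + Y)*(Y + 6) - 6)² = ((Y + k)*(6 + Y) - 6)² = ((6 + Y)*(Y + k) - 6)² = (-6 + (6 + Y)*(Y + k))²)
(U(-88, J) + 13*(-324))/(-43203 + 43436) = ((-6 + 7² + 6*7 + 6*(-88) + 7*(-88))² + 13*(-324))/(-43203 + 43436) = ((-6 + 49 + 42 - 528 - 616)² - 4212)/233 = ((-1059)² - 4212)*(1/233) = (1121481 - 4212)*(1/233) = 1117269*(1/233) = 1117269/233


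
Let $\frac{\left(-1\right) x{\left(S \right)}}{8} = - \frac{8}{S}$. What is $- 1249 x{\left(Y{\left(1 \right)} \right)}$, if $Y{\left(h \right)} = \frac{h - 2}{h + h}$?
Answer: $159872$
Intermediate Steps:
$Y{\left(h \right)} = \frac{-2 + h}{2 h}$
$x{\left(S \right)} = \frac{64}{S}$ ($x{\left(S \right)} = - 8 \left(- \frac{8}{S}\right) = \frac{64}{S}$)
$- 1249 x{\left(Y{\left(1 \right)} \right)} = - 1249 \frac{64}{\frac{1}{2} \cdot 1^{-1} \left(-2 + 1\right)} = - 1249 \frac{64}{\frac{1}{2} \cdot 1 \left(-1\right)} = - 1249 \frac{64}{- \frac{1}{2}} = - 1249 \cdot 64 \left(-2\right) = \left(-1249\right) \left(-128\right) = 159872$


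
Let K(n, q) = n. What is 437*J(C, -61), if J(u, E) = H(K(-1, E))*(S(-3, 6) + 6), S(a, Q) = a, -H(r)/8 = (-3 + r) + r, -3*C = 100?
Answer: 52440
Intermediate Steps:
C = -100/3 (C = -1/3*100 = -100/3 ≈ -33.333)
H(r) = 24 - 16*r (H(r) = -8*((-3 + r) + r) = -8*(-3 + 2*r) = 24 - 16*r)
J(u, E) = 120 (J(u, E) = (24 - 16*(-1))*(-3 + 6) = (24 + 16)*3 = 40*3 = 120)
437*J(C, -61) = 437*120 = 52440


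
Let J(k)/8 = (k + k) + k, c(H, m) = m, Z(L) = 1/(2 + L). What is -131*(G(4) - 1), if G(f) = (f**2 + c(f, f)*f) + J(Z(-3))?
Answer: -917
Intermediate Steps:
J(k) = 24*k (J(k) = 8*((k + k) + k) = 8*(2*k + k) = 8*(3*k) = 24*k)
G(f) = -24 + 2*f**2 (G(f) = (f**2 + f*f) + 24/(2 - 3) = (f**2 + f**2) + 24/(-1) = 2*f**2 + 24*(-1) = 2*f**2 - 24 = -24 + 2*f**2)
-131*(G(4) - 1) = -131*((-24 + 2*4**2) - 1) = -131*((-24 + 2*16) - 1) = -131*((-24 + 32) - 1) = -131*(8 - 1) = -131*7 = -917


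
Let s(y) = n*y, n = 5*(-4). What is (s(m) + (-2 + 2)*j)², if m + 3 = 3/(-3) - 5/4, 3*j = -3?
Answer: 11025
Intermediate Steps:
j = -1 (j = (⅓)*(-3) = -1)
m = -21/4 (m = -3 + (3/(-3) - 5/4) = -3 + (3*(-⅓) - 5*¼) = -3 + (-1 - 5/4) = -3 - 9/4 = -21/4 ≈ -5.2500)
n = -20
s(y) = -20*y
(s(m) + (-2 + 2)*j)² = (-20*(-21/4) + (-2 + 2)*(-1))² = (105 + 0*(-1))² = (105 + 0)² = 105² = 11025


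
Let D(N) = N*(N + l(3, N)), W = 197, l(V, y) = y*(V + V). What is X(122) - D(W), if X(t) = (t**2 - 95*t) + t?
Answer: -268247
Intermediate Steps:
X(t) = t**2 - 94*t
l(V, y) = 2*V*y (l(V, y) = y*(2*V) = 2*V*y)
D(N) = 7*N**2 (D(N) = N*(N + 2*3*N) = N*(N + 6*N) = N*(7*N) = 7*N**2)
X(122) - D(W) = 122*(-94 + 122) - 7*197**2 = 122*28 - 7*38809 = 3416 - 1*271663 = 3416 - 271663 = -268247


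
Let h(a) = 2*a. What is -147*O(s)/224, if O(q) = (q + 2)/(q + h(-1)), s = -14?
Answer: -63/128 ≈ -0.49219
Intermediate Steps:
O(q) = (2 + q)/(-2 + q) (O(q) = (q + 2)/(q + 2*(-1)) = (2 + q)/(q - 2) = (2 + q)/(-2 + q))
-147*O(s)/224 = -147*(2 - 14)/(-2 - 14)/224 = -147*-12/(-16)/224 = -147*(-1/16*(-12))/224 = -441/(4*224) = -147*3/896 = -63/128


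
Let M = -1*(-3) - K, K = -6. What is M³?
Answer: 729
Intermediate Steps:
M = 9 (M = -1*(-3) - 1*(-6) = 3 + 6 = 9)
M³ = 9³ = 729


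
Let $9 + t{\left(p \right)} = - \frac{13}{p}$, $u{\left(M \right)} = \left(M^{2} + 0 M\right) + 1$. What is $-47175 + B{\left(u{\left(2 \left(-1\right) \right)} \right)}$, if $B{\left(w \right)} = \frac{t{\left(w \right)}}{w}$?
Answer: $- \frac{1179433}{25} \approx -47177.0$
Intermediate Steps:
$u{\left(M \right)} = 1 + M^{2}$ ($u{\left(M \right)} = \left(M^{2} + 0\right) + 1 = M^{2} + 1 = 1 + M^{2}$)
$t{\left(p \right)} = -9 - \frac{13}{p}$
$B{\left(w \right)} = \frac{-9 - \frac{13}{w}}{w}$
$-47175 + B{\left(u{\left(2 \left(-1\right) \right)} \right)} = -47175 + \frac{-13 - 9 \left(1 + \left(2 \left(-1\right)\right)^{2}\right)}{\left(1 + \left(2 \left(-1\right)\right)^{2}\right)^{2}} = -47175 + \frac{-13 - 9 \left(1 + \left(-2\right)^{2}\right)}{\left(1 + \left(-2\right)^{2}\right)^{2}} = -47175 + \frac{-13 - 9 \left(1 + 4\right)}{\left(1 + 4\right)^{2}} = -47175 + \frac{-13 - 45}{25} = -47175 + \frac{1}{25} \left(-58\right) = -47175 - \frac{58}{25} = - \frac{1179433}{25}$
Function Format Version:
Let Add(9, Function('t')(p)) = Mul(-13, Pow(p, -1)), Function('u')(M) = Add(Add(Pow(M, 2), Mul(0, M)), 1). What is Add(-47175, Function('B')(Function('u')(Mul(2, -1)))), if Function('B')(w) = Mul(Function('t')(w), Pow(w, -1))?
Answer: Rational(-1179433, 25) ≈ -47177.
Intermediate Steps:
Function('u')(M) = Add(1, Pow(M, 2)) (Function('u')(M) = Add(Add(Pow(M, 2), 0), 1) = Add(Pow(M, 2), 1) = Add(1, Pow(M, 2)))
Function('t')(p) = Add(-9, Mul(-13, Pow(p, -1)))
Function('B')(w) = Mul(Pow(w, -1), Add(-9, Mul(-13, Pow(w, -1)))) (Function('B')(w) = Mul(Add(-9, Mul(-13, Pow(w, -1))), Pow(w, -1)) = Mul(Pow(w, -1), Add(-9, Mul(-13, Pow(w, -1)))))
Add(-47175, Function('B')(Function('u')(Mul(2, -1)))) = Add(-47175, Mul(Pow(Add(1, Pow(Mul(2, -1), 2)), -2), Add(-13, Mul(-9, Add(1, Pow(Mul(2, -1), 2)))))) = Add(-47175, Mul(Pow(Add(1, Pow(-2, 2)), -2), Add(-13, Mul(-9, Add(1, Pow(-2, 2)))))) = Add(-47175, Mul(Pow(Add(1, 4), -2), Add(-13, Mul(-9, Add(1, 4))))) = Add(-47175, Mul(Pow(5, -2), Add(-13, Mul(-9, 5)))) = Add(-47175, Mul(Rational(1, 25), Add(-13, -45))) = Add(-47175, Mul(Rational(1, 25), -58)) = Add(-47175, Rational(-58, 25)) = Rational(-1179433, 25)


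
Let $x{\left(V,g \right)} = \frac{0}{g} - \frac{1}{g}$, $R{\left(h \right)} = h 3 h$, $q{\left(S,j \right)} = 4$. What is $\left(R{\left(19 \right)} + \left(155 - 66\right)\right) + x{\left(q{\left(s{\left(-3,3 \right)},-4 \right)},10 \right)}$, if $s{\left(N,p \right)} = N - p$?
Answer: $\frac{11719}{10} \approx 1171.9$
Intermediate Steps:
$R{\left(h \right)} = 3 h^{2}$ ($R{\left(h \right)} = 3 h h = 3 h^{2}$)
$x{\left(V,g \right)} = - \frac{1}{g}$ ($x{\left(V,g \right)} = 0 - \frac{1}{g} = - \frac{1}{g}$)
$\left(R{\left(19 \right)} + \left(155 - 66\right)\right) + x{\left(q{\left(s{\left(-3,3 \right)},-4 \right)},10 \right)} = \left(3 \cdot 19^{2} + \left(155 - 66\right)\right) - \frac{1}{10} = \left(3 \cdot 361 + \left(155 - 66\right)\right) - \frac{1}{10} = \left(1083 + 89\right) - \frac{1}{10} = 1172 - \frac{1}{10} = \frac{11719}{10}$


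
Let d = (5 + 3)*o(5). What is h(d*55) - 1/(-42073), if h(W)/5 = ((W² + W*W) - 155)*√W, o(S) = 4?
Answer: 1/42073 + 123900900*√110 ≈ 1.2995e+9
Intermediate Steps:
d = 32 (d = (5 + 3)*4 = 8*4 = 32)
h(W) = 5*√W*(-155 + 2*W²) (h(W) = 5*(((W² + W*W) - 155)*√W) = 5*(((W² + W²) - 155)*√W) = 5*((2*W² - 155)*√W) = 5*((-155 + 2*W²)*√W) = 5*(√W*(-155 + 2*W²)) = 5*√W*(-155 + 2*W²))
h(d*55) - 1/(-42073) = √(32*55)*(-775 + 10*(32*55)²) - 1/(-42073) = √1760*(-775 + 10*1760²) - 1*(-1/42073) = (4*√110)*(-775 + 10*3097600) + 1/42073 = (4*√110)*(-775 + 30976000) + 1/42073 = (4*√110)*30975225 + 1/42073 = 123900900*√110 + 1/42073 = 1/42073 + 123900900*√110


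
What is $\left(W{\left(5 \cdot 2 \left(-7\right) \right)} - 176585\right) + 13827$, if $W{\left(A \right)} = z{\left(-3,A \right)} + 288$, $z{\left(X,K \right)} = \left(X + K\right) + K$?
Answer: $-162613$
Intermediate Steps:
$z{\left(X,K \right)} = X + 2 K$ ($z{\left(X,K \right)} = \left(K + X\right) + K = X + 2 K$)
$W{\left(A \right)} = 285 + 2 A$ ($W{\left(A \right)} = \left(-3 + 2 A\right) + 288 = 285 + 2 A$)
$\left(W{\left(5 \cdot 2 \left(-7\right) \right)} - 176585\right) + 13827 = \left(\left(285 + 2 \cdot 5 \cdot 2 \left(-7\right)\right) - 176585\right) + 13827 = \left(\left(285 + 2 \cdot 5 \left(-14\right)\right) - 176585\right) + 13827 = \left(\left(285 + 2 \left(-70\right)\right) - 176585\right) + 13827 = \left(\left(285 - 140\right) - 176585\right) + 13827 = \left(145 - 176585\right) + 13827 = -176440 + 13827 = -162613$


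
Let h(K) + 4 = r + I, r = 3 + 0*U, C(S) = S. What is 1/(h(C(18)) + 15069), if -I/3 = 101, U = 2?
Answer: 1/14765 ≈ 6.7728e-5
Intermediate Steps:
I = -303 (I = -3*101 = -303)
r = 3 (r = 3 + 0*2 = 3 + 0 = 3)
h(K) = -304 (h(K) = -4 + (3 - 303) = -4 - 300 = -304)
1/(h(C(18)) + 15069) = 1/(-304 + 15069) = 1/14765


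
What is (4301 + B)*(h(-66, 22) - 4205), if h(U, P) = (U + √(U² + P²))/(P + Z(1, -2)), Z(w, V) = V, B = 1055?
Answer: -112698274/5 + 29458*√10/5 ≈ -2.2521e+7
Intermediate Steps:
h(U, P) = (U + √(P² + U²))/(-2 + P) (h(U, P) = (U + √(U² + P²))/(P - 2) = (U + √(P² + U²))/(-2 + P))
(4301 + B)*(h(-66, 22) - 4205) = (4301 + 1055)*((-66 + √(22² + (-66)²))/(-2 + 22) - 4205) = 5356*((-66 + √(484 + 4356))/20 - 4205) = 5356*((-66 + √4840)/20 - 4205) = 5356*((-66 + 22*√10)/20 - 4205) = 5356*((-33/10 + 11*√10/10) - 4205) = 5356*(-42083/10 + 11*√10/10) = -112698274/5 + 29458*√10/5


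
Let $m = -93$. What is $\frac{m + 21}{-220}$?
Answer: $\frac{18}{55} \approx 0.32727$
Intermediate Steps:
$\frac{m + 21}{-220} = \frac{-93 + 21}{-220} = \left(-72\right) \left(- \frac{1}{220}\right) = \frac{18}{55}$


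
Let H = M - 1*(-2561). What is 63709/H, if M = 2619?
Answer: 63709/5180 ≈ 12.299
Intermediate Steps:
H = 5180 (H = 2619 - 1*(-2561) = 2619 + 2561 = 5180)
63709/H = 63709/5180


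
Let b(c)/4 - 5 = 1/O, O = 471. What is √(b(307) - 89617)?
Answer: I*√19876286193/471 ≈ 299.33*I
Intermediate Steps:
b(c) = 9424/471 (b(c) = 20 + 4/471 = 9424/471)
√(b(307) - 89617) = √(9424/471 - 89617) = √(-42200183/471) = I*√19876286193/471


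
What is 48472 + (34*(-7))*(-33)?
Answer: 56326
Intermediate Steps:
48472 + (34*(-7))*(-33) = 48472 - 238*(-33) = 48472 + 7854 = 56326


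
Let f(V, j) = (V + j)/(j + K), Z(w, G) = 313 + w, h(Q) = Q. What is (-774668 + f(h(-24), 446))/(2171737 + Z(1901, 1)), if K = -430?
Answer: -6197133/17391608 ≈ -0.35633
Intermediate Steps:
f(V, j) = (V + j)/(-430 + j) (f(V, j) = (V + j)/(j - 430) = (V + j)/(-430 + j))
(-774668 + f(h(-24), 446))/(2171737 + Z(1901, 1)) = (-774668 + (-24 + 446)/(-430 + 446))/(2171737 + (313 + 1901)) = (-774668 + 422/16)/(2171737 + 2214) = (-774668 + (1/16)*422)/2173951 = (-774668 + 211/8)*(1/2173951) = -6197133/8*1/2173951 = -6197133/17391608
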